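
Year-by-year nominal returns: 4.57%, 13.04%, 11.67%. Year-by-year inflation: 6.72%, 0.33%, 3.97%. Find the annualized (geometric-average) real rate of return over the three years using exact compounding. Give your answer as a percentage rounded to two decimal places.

Compound the nominal returns: 1.0457 × 1.1304 × 1.1167 = 1.32000560.
Compound inflation: 1.0672 × 1.0033 × 1.0397 = 1.11322941.
Deflate: 1.32000560 / 1.11322941 = 1.18574445.
Annualized real rate = 1.18574445^(1/3) − 1 = 5.8434% → 5.84%.

5.84%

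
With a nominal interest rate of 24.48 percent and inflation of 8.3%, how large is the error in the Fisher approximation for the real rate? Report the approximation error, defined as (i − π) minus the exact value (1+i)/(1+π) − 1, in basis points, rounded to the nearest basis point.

124 basis points

Approximate: r ≈ 24.480% − 8.300% = 16.1800%
Exact: (1 + 0.2448)/(1 + 0.0830) − 1 = 14.9400%
Error = 16.1800% − 14.9400% = 1.2400% → 124 basis points.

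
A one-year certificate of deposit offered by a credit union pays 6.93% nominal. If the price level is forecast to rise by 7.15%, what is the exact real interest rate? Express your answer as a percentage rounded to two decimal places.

-0.21%

1 + r = 1.06930 / 1.07150 = 0.997947
r = 0.997947 − 1 = -0.2053%, i.e. -0.21%.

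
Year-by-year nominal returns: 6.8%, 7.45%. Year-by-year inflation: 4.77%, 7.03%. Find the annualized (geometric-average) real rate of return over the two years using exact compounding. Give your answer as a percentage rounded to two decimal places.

1.16%

Compound the nominal returns: 1.0680 × 1.0745 = 1.14756600.
Compound inflation: 1.0477 × 1.0703 = 1.12135331.
Deflate: 1.14756600 / 1.12135331 = 1.02337594.
Annualized real rate = 1.02337594^(1/2) − 1 = 1.1620% → 1.16%.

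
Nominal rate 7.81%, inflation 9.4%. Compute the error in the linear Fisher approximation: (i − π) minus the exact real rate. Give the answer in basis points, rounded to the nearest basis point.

Approximate: r ≈ 7.810% − 9.400% = -1.5900%
Exact: (1 + 0.0781)/(1 + 0.0940) − 1 = -1.4534%
Error = -1.5900% − (-1.4534%) = -0.1366% → -14 basis points.

-14 basis points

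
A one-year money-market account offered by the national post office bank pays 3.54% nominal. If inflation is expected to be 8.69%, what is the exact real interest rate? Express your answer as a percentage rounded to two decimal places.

-4.74%

1 + r = 1.03540 / 1.08690 = 0.952618
r = 0.952618 − 1 = -4.7382%, i.e. -4.74%.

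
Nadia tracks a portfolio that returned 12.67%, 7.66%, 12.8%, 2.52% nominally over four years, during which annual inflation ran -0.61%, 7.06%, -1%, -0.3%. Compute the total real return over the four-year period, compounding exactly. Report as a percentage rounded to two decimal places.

Compound the nominal returns: 1.1267 × 1.0766 × 1.1280 × 1.0252 = 1.402750.
Compound inflation: 0.9939 × 1.0706 × 0.9900 × 0.9970 = 1.050268.
Deflate: 1.402750 / 1.050268 = 1.335611.
Total real return = 1.335611 − 1 → 33.56%.

33.56%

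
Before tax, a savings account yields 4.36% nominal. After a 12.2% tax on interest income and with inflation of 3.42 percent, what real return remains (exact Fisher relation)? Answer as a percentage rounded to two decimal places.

After-tax nominal return = 4.36% × (1 − 0.122) = 3.82808%.
1 + r = 1.0382808 / 1.03420 = 1.003946
After-tax real rate = 1.003946 − 1 → 0.39%.

0.39%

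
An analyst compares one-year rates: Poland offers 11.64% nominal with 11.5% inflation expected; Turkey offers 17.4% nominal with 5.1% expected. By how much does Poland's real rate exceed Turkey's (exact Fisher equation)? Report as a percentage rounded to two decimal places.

Poland: (1 + 0.1164)/(1 + 0.1150) − 1 = 0.1256%
Turkey: (1 + 0.1740)/(1 + 0.0510) − 1 = 11.7031%
Differential = 0.1256% − 11.7031% = -11.5776% → -11.58%.

-11.58%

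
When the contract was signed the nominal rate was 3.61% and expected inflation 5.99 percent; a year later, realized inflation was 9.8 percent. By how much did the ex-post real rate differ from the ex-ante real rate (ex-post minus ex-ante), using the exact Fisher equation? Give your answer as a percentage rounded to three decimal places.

Ex-ante: (1 + 0.0361)/(1 + 0.0599) − 1 = -2.2455%
Ex-post: (1 + 0.0361)/(1 + 0.0980) − 1 = -5.6375%
Difference (ex-post − ex-ante) = -3.3920% → -3.392%.

-3.392%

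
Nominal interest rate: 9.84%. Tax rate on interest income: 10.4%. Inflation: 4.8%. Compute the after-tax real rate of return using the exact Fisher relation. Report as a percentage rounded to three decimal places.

3.833%

After-tax nominal return = 9.84% × (1 − 0.104) = 8.81664%.
1 + r = 1.0881664 / 1.04800 = 1.038327
After-tax real rate = 1.038327 − 1 → 3.833%.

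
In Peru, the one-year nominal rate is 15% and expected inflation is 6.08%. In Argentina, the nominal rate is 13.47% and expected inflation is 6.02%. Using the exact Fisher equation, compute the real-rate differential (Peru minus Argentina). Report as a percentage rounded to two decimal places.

1.38%

Peru: (1 + 0.1500)/(1 + 0.0608) − 1 = 8.4087%
Argentina: (1 + 0.1347)/(1 + 0.0602) − 1 = 7.0270%
Differential = 8.4087% − 7.0270% = 1.3818% → 1.38%.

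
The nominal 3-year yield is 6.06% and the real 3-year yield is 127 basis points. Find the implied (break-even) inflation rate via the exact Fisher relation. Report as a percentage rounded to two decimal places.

4.73%

(1 + π) = (1 + i)/(1 + r) = 1.06060 / 1.01270 = 1.047299
Break-even inflation = 1.047299 − 1 → 4.73%.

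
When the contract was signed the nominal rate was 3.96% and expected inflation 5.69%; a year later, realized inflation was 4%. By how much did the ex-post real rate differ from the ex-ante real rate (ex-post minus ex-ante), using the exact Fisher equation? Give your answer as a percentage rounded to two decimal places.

1.60%

Ex-ante: (1 + 0.0396)/(1 + 0.0569) − 1 = -1.6369%
Ex-post: (1 + 0.0396)/(1 + 0.0400) − 1 = -0.0385%
Difference (ex-post − ex-ante) = 1.5984% → 1.60%.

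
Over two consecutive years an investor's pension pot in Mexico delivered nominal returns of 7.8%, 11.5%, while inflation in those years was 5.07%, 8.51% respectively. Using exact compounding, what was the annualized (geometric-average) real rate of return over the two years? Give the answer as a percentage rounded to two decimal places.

2.68%

Nominal growth factor = 1.0780 × 1.1150 = 1.20197000
Price-level growth factor = 1.0507 × 1.0851 = 1.14011457
Real growth factor = 1.20197000 / 1.14011457 = 1.05425370
Annualized real rate = 1.05425370^(1/2) − 1 = 2.6769% → 2.68%.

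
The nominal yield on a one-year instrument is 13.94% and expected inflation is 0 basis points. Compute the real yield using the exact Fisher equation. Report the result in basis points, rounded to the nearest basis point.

By the Fisher equation, 1 + r = (1 + i)/(1 + π).
1 + r = 1.13940 / 1.00000 = 1.139400
r = 1.139400 − 1 = 13.9400%, i.e. 1394 basis points.

1394 basis points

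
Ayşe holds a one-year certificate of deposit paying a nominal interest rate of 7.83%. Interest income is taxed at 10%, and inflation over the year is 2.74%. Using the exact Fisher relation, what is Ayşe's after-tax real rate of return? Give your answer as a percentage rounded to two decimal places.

4.19%

After-tax nominal return = 7.83% × (1 − 0.1) = 7.0470%.
1 + r = 1.07047 / 1.02740 = 1.041921
After-tax real rate = 1.041921 − 1 → 4.19%.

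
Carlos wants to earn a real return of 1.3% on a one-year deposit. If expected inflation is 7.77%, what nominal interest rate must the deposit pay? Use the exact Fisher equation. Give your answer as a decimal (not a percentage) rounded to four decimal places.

(1 + i) = (1 + r)(1 + π) = 1.01300 × 1.07770 = 1.0917101
i = 1.0917101 − 1, so the required nominal rate is 0.0917.

0.0917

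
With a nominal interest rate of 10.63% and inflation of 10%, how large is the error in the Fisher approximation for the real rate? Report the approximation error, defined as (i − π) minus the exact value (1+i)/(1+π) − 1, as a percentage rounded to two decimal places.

Approximate: r ≈ 10.630% − 10.000% = 0.6300%
Exact: (1 + 0.1063)/(1 + 0.1000) − 1 = 0.5727%
Error = 0.6300% − 0.5727% = 0.0573% → 0.06%.

0.06%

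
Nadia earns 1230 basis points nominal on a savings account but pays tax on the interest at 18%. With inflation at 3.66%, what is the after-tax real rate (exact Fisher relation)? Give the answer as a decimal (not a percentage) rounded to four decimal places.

After-tax nominal return = 12.3% × (1 − 0.18) = 10.0860%.
1 + r = 1.10086 / 1.03660 = 1.061991
After-tax real rate = 1.061991 − 1 → 0.0620.

0.0620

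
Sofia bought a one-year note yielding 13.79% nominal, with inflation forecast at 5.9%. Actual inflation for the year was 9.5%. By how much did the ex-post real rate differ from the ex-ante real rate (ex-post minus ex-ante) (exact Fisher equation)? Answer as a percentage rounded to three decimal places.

-3.533%

Ex-ante: (1 + 0.1379)/(1 + 0.0590) − 1 = 7.4504%
Ex-post: (1 + 0.1379)/(1 + 0.0950) − 1 = 3.9178%
Difference (ex-post − ex-ante) = -3.5326% → -3.533%.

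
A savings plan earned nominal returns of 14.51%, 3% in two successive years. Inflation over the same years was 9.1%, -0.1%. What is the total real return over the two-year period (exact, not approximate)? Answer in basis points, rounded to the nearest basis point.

822 basis points

Compound the nominal returns: 1.1451 × 1.0300 = 1.179453.
Compound inflation: 1.0910 × 0.9990 = 1.089909.
Deflate: 1.179453 / 1.089909 = 1.082157.
Total real return = 1.082157 − 1 → 822 basis points.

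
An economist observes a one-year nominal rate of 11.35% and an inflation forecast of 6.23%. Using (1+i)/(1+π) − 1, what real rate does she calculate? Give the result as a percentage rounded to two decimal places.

4.82%

By the Fisher identity, 1 + r = (1 + i)/(1 + π).
1 + r = 1.11350 / 1.06230 = 1.048197
r = 1.048197 − 1 = 4.8197%, i.e. 4.82%.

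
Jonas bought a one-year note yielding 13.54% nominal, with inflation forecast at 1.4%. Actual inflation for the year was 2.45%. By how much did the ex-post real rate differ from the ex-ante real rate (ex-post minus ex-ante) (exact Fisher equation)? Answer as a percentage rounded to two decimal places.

-1.15%

Ex-ante: (1 + 0.1354)/(1 + 0.0140) − 1 = 11.9724%
Ex-post: (1 + 0.1354)/(1 + 0.0245) − 1 = 10.8248%
Difference (ex-post − ex-ante) = -1.1476% → -1.15%.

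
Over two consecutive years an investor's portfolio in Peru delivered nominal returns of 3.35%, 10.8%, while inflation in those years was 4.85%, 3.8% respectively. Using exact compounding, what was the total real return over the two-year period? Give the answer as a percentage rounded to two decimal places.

Nominal growth factor = 1.0335 × 1.1080 = 1.145118
Price-level growth factor = 1.0485 × 1.0380 = 1.088343
Real growth factor = 1.145118 / 1.088343 = 1.052166
Total real return = 1.052166 − 1 → 5.22%.

5.22%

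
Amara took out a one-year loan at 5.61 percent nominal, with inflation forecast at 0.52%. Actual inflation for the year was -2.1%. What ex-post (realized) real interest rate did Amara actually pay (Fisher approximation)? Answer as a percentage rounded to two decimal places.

7.71%

Ex-post: 5.61% − (-2.1%) = 7.710%
So the realized real rate is 7.71%.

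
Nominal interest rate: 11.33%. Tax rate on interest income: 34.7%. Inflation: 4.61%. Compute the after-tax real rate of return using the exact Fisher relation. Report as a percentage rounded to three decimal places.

After-tax nominal return = 11.33% × (1 − 0.347) = 7.39849%.
1 + r = 1.0739849 / 1.04610 = 1.026656
After-tax real rate = 1.026656 − 1 → 2.666%.

2.666%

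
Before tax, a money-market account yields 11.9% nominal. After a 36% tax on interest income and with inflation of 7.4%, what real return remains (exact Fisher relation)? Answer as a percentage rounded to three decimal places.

0.201%

After-tax nominal return = 11.9% × (1 − 0.36) = 7.6160%.
1 + r = 1.07616 / 1.07400 = 1.002011
After-tax real rate = 1.002011 − 1 → 0.201%.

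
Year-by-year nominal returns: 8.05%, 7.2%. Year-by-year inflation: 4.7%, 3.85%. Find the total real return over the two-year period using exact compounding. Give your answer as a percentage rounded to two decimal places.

6.53%

Nominal growth factor = 1.0805 × 1.0720 = 1.158296
Price-level growth factor = 1.0470 × 1.0385 = 1.087310
Real growth factor = 1.158296 / 1.087310 = 1.065286
Total real return = 1.065286 − 1 → 6.53%.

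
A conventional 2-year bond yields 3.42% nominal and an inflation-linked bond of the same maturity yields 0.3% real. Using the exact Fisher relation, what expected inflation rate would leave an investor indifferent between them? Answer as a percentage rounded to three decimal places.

3.111%

(1 + π) = (1 + i)/(1 + r) = 1.03420 / 1.00300 = 1.031107
Break-even inflation = 1.031107 − 1 → 3.111%.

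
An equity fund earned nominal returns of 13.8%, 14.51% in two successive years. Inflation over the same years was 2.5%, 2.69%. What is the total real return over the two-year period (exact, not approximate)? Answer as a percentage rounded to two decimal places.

Nominal growth factor = 1.1380 × 1.1451 = 1.303124
Price-level growth factor = 1.0250 × 1.0269 = 1.052573
Real growth factor = 1.303124 / 1.052573 = 1.238037
Total real return = 1.238037 − 1 → 23.80%.

23.80%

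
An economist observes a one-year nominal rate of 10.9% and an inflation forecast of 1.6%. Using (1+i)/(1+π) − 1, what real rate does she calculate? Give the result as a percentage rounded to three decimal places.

By the Fisher relation, 1 + r = (1 + i)/(1 + π).
1 + r = 1.10900 / 1.01600 = 1.0915354
r = 1.0915354 − 1 = 9.15354%, i.e. 9.154%.

9.154%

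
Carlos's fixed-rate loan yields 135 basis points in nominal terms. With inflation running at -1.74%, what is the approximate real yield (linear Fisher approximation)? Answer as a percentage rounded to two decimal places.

3.09%

r ≈ i − π = 1.35% − (-1.74%) = 3.09%.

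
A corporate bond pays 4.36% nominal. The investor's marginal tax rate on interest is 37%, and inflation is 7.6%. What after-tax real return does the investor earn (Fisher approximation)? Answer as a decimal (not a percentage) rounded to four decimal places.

-0.0485

After-tax nominal return = 4.36% × (1 − 0.37) = 2.7468%.
r ≈ 2.7468% − 7.6% → -0.0485.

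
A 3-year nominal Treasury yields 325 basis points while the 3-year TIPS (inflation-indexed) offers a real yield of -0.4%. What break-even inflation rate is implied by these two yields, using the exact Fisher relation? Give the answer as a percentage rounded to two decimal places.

(1 + π) = (1 + i)/(1 + r) = 1.03250 / 0.99600 = 1.036647
Break-even inflation = 1.036647 − 1 → 3.66%.

3.66%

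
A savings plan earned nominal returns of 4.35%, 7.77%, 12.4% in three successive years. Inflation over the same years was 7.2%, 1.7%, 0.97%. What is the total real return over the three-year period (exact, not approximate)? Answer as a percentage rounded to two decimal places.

Nominal growth factor = 1.0435 × 1.0777 × 1.1240 = 1.264028
Price-level growth factor = 1.0720 × 1.0170 × 1.0097 = 1.100799
Real growth factor = 1.264028 / 1.100799 = 1.148282
Total real return = 1.148282 − 1 → 14.83%.

14.83%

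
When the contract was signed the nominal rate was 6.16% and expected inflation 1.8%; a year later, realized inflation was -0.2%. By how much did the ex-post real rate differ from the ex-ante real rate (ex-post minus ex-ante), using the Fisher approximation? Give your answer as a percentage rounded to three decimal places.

Ex-ante: 6.16% − 1.8% = 4.360%
Ex-post: 6.16% − (-0.2%) = 6.360%
Difference (ex-post − ex-ante) = 2.0000% → 2.000%.

2.000%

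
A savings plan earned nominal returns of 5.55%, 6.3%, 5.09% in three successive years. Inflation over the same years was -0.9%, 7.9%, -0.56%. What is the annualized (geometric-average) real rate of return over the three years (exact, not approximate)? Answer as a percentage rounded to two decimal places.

3.51%

Nominal growth factor = 1.0555 × 1.0630 × 1.0509 = 1.17910612
Price-level growth factor = 0.9910 × 1.0790 × 0.9944 = 1.06330098
Real growth factor = 1.17910612 / 1.06330098 = 1.10891097
Annualized real rate = 1.10891097^(1/3) − 1 = 3.5060% → 3.51%.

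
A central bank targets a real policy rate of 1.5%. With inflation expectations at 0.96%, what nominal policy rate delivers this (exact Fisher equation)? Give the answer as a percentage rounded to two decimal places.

2.47%

(1 + i) = (1 + r)(1 + π) = 1.01500 × 1.00960 = 1.024744
i = 1.024744 − 1, so the required nominal rate is 2.47%.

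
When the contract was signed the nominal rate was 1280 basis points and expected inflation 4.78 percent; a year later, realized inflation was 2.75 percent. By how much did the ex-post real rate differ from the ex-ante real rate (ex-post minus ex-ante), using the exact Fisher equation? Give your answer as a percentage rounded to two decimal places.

Ex-ante: (1 + 0.1280)/(1 + 0.0478) − 1 = 7.6541%
Ex-post: (1 + 0.1280)/(1 + 0.0275) − 1 = 9.7810%
Difference (ex-post − ex-ante) = 2.1269% → 2.13%.

2.13%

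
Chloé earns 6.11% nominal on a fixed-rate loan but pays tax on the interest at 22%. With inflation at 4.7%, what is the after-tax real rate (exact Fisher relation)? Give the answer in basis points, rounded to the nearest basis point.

After-tax nominal return = 6.11% × (1 − 0.22) = 4.7658%.
1 + r = 1.047658 / 1.04700 = 1.000628
After-tax real rate = 1.000628 − 1 → 6 basis points.

6 basis points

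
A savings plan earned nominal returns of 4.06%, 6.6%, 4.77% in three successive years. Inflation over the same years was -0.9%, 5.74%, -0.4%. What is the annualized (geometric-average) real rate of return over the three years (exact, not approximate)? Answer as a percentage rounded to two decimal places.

3.65%

Compound the nominal returns: 1.0406 × 1.0660 × 1.0477 = 1.16219224.
Compound inflation: 0.9910 × 1.0574 × 0.9960 = 1.04369187.
Deflate: 1.16219224 / 1.04369187 = 1.11353961.
Annualized real rate = 1.11353961^(1/3) − 1 = 3.6498% → 3.65%.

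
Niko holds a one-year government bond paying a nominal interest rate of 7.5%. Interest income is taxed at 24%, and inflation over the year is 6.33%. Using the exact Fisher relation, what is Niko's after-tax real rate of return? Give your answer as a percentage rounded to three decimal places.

After-tax nominal return = 7.5% × (1 − 0.24) = 5.7000%.
1 + r = 1.05700 / 1.06330 = 0.99407505
After-tax real rate = 0.99407505 − 1 → -0.592%.

-0.592%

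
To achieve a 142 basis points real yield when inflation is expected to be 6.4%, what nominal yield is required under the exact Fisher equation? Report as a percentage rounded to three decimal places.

7.911%

(1 + i) = (1 + r)(1 + π) = 1.01420 × 1.06400 = 1.0791088
i = 1.0791088 − 1, so the required nominal rate is 7.911%.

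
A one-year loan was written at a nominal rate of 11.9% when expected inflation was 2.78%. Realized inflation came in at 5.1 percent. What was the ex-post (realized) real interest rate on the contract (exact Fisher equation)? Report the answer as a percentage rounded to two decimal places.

6.47%

Ex-post: (1 + 0.1190)/(1 + 0.0510) − 1 = 6.4700%
So the realized real rate is 6.47%.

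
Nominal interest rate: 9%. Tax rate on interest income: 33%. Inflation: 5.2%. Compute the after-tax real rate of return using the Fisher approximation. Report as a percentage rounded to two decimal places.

0.83%

After-tax nominal return = 9% × (1 − 0.33) = 6.0300%.
r ≈ 6.0300% − 5.2% → 0.83%.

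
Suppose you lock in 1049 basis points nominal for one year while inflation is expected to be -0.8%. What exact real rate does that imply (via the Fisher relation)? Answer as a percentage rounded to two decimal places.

11.38%

1 + r = 1.10490 / 0.99200 = 1.113810
r = 1.113810 − 1 = 11.3810%, i.e. 11.38%.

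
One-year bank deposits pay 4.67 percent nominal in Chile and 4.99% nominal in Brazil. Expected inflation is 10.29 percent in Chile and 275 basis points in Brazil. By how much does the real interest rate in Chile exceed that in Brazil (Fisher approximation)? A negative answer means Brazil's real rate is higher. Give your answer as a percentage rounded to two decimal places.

Chile: 4.67% − 10.29% = -5.620%
Brazil: 4.99% − 2.75% = 2.240%
Differential = -7.860% → -7.86%.

-7.86%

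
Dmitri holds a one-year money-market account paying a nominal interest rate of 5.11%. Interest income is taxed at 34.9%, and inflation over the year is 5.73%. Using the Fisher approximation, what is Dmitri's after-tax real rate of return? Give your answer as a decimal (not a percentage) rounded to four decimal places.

After-tax nominal return = 5.11% × (1 − 0.349) = 3.32661%.
r ≈ 3.32661% − 5.73% → -0.0240.

-0.0240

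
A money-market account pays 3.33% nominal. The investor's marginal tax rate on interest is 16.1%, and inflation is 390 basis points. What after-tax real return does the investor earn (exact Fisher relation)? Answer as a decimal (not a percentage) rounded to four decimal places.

After-tax nominal return = 3.33% × (1 − 0.161) = 2.79387%.
1 + r = 1.0279387 / 1.03900 = 0.989354
After-tax real rate = 0.989354 − 1 → -0.0106.

-0.0106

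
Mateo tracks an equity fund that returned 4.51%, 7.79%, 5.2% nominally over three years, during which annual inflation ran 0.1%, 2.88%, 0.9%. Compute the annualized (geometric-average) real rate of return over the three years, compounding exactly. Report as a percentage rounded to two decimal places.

Compound the nominal returns: 1.0451 × 1.0779 × 1.0520 = 1.18509198.
Compound inflation: 1.0010 × 1.0288 × 1.0090 = 1.03909726.
Deflate: 1.18509198 / 1.03909726 = 1.14050150.
Annualized real rate = 1.14050150^(1/3) − 1 = 4.4797% → 4.48%.

4.48%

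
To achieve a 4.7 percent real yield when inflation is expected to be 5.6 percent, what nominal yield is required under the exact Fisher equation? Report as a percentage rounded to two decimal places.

(1 + i) = (1 + r)(1 + π) = 1.04700 × 1.05600 = 1.105632
i = 1.105632 − 1, so the required nominal rate is 10.56%.

10.56%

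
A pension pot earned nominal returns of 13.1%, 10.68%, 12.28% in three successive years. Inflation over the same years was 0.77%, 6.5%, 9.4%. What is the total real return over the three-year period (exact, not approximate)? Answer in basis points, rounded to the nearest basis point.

Nominal growth factor = 1.1310 × 1.1068 × 1.1228 = 1.405511
Price-level growth factor = 1.0077 × 1.0650 × 1.0940 = 1.174081
Real growth factor = 1.405511 / 1.174081 = 1.197115
Total real return = 1.197115 − 1 → 1971 basis points.

1971 basis points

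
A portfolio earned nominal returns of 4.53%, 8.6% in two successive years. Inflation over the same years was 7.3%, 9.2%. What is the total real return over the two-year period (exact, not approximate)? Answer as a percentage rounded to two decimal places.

-3.12%

Nominal growth factor = 1.0453 × 1.0860 = 1.135196
Price-level growth factor = 1.0730 × 1.0920 = 1.171716
Real growth factor = 1.135196 / 1.171716 = 0.968832
Total real return = 0.968832 − 1 → -3.12%.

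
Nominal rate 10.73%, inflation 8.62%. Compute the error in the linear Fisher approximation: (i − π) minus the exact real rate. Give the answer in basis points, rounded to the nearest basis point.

17 basis points

Approximate: r ≈ 10.730% − 8.620% = 2.1100%
Exact: (1 + 0.1073)/(1 + 0.0862) − 1 = 1.9426%
Error = 2.1100% − 1.9426% = 0.1674% → 17 basis points.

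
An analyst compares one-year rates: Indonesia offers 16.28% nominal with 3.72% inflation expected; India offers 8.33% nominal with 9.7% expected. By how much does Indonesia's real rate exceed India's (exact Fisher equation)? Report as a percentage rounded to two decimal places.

Indonesia: (1 + 0.1628)/(1 + 0.0372) − 1 = 12.1095%
India: (1 + 0.0833)/(1 + 0.0970) − 1 = -1.2489%
Differential = 12.1095% − (-1.2489%) = 13.3584% → 13.36%.

13.36%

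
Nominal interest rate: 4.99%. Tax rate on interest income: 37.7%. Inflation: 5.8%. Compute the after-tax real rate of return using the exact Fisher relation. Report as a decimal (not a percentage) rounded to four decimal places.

-0.0254

After-tax nominal return = 4.99% × (1 − 0.377) = 3.10877%.
1 + r = 1.0310877 / 1.05800 = 0.974563
After-tax real rate = 0.974563 − 1 → -0.0254.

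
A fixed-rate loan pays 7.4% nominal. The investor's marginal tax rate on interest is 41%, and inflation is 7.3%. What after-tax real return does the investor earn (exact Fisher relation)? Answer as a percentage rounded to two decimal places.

-2.73%

After-tax nominal return = 7.4% × (1 − 0.41) = 4.3660%.
1 + r = 1.04366 / 1.07300 = 0.972656
After-tax real rate = 0.972656 − 1 → -2.73%.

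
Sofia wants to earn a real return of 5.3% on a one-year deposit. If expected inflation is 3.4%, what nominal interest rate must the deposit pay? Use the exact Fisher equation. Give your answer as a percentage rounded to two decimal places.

8.88%

(1 + i) = (1 + r)(1 + π) = 1.05300 × 1.03400 = 1.088802
i = 1.088802 − 1, so the required nominal rate is 8.88%.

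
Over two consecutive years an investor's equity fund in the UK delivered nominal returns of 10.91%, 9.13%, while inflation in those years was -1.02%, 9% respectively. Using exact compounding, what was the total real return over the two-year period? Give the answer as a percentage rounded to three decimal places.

Compound the nominal returns: 1.1091 × 1.0913 = 1.210361.
Compound inflation: 0.9898 × 1.0900 = 1.078882.
Deflate: 1.210361 / 1.078882 = 1.121866.
Total real return = 1.121866 − 1 → 12.187%.

12.187%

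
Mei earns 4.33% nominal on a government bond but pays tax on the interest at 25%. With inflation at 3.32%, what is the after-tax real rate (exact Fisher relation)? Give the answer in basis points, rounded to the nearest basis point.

-7 basis points

After-tax nominal return = 4.33% × (1 − 0.25) = 3.2475%.
1 + r = 1.032475 / 1.03320 = 0.999298
After-tax real rate = 0.999298 − 1 → -7 basis points.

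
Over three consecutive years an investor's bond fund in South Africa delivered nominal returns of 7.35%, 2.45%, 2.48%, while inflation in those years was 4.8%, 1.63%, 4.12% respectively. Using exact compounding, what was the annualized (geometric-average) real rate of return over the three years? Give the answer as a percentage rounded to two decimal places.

0.54%

Nominal growth factor = 1.0735 × 1.0245 × 1.0248 = 1.12707581
Price-level growth factor = 1.0480 × 1.0163 × 1.0412 = 1.10896379
Real growth factor = 1.12707581 / 1.10896379 = 1.01633238
Annualized real rate = 1.01633238^(1/3) − 1 = 0.5415% → 0.54%.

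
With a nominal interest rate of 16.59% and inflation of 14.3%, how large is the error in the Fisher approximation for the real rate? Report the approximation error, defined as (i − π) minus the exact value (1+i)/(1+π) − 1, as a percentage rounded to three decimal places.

0.287%

Approximate: r ≈ 16.590% − 14.300% = 2.2900%
Exact: (1 + 0.1659)/(1 + 0.1430) − 1 = 2.0034996%
Error = 2.2900% − 2.0034996% = 0.2865004% → 0.287%.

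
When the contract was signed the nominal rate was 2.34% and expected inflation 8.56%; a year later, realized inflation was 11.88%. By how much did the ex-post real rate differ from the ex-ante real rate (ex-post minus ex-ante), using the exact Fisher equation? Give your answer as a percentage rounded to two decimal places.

Ex-ante: (1 + 0.0234)/(1 + 0.0856) − 1 = -5.7296%
Ex-post: (1 + 0.0234)/(1 + 0.1188) − 1 = -8.5270%
Difference (ex-post − ex-ante) = -2.7974% → -2.80%.

-2.80%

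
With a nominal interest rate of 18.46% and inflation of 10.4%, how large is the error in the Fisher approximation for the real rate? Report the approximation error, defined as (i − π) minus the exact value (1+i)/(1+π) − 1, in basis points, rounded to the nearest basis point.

76 basis points

Approximate: r ≈ 18.460% − 10.400% = 8.0600%
Exact: (1 + 0.1846)/(1 + 0.1040) − 1 = 7.3007%
Error = 8.0600% − 7.3007% = 0.7593% → 76 basis points.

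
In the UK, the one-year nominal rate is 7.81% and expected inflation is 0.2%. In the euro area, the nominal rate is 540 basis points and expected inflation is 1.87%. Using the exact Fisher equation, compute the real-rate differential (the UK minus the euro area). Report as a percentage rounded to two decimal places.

4.13%

The UK: (1 + 0.0781)/(1 + 0.0020) − 1 = 7.5948%
The euro area: (1 + 0.0540)/(1 + 0.0187) − 1 = 3.4652%
Differential = 7.5948% − 3.4652% = 4.1296% → 4.13%.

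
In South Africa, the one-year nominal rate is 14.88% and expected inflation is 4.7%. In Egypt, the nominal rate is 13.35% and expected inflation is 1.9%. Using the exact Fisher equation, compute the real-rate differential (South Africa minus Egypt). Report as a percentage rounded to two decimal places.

South Africa: (1 + 0.1488)/(1 + 0.0470) − 1 = 9.7230%
Egypt: (1 + 0.1335)/(1 + 0.0190) − 1 = 11.2365%
Differential = 9.7230% − 11.2365% = -1.5135% → -1.51%.

-1.51%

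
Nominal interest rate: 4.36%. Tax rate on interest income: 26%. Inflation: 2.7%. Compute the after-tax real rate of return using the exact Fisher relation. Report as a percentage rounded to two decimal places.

0.51%

After-tax nominal return = 4.36% × (1 − 0.26) = 3.2264%.
1 + r = 1.032264 / 1.02700 = 1.005126
After-tax real rate = 1.005126 − 1 → 0.51%.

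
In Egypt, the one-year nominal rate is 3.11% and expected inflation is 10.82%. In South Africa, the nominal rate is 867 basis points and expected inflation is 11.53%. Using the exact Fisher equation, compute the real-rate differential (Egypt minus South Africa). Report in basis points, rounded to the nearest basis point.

-439 basis points

Egypt: (1 + 0.0311)/(1 + 0.1082) − 1 = -6.9572%
South Africa: (1 + 0.0867)/(1 + 0.1153) − 1 = -2.5643%
Differential = -6.9572% − (-2.5643%) = -4.3929% → -439 basis points.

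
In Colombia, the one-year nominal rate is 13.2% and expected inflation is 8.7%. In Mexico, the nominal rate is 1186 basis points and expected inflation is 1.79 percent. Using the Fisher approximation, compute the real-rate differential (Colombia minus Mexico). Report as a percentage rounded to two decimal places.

Colombia: 13.2% − 8.7% = 4.500%
Mexico: 11.86% − 1.79% = 10.070%
Differential = -5.570% → -5.57%.

-5.57%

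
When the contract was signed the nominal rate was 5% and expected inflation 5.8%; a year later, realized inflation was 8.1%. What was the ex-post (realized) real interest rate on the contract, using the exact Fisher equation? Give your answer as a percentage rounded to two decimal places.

-2.87%

Ex-post: (1 + 0.0500)/(1 + 0.0810) − 1 = -2.8677%
So the realized real rate is -2.87%.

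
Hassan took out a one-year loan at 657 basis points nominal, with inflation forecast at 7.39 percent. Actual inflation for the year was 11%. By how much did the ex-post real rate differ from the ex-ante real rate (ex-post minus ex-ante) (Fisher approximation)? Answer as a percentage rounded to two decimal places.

Ex-ante: 6.57% − 7.39% = -0.820%
Ex-post: 6.57% − 11% = -4.430%
Difference (ex-post − ex-ante) = -3.6100% → -3.61%.

-3.61%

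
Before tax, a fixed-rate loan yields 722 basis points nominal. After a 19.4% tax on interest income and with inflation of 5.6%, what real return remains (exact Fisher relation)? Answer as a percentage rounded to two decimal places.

After-tax nominal return = 7.22% × (1 − 0.194) = 5.81932%.
1 + r = 1.0581932 / 1.05600 = 1.002077
After-tax real rate = 1.002077 − 1 → 0.21%.

0.21%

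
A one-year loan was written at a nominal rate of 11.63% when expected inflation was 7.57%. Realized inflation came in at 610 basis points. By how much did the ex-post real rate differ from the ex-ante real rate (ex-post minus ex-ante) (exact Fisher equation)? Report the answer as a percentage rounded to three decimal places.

1.438%

Ex-ante: (1 + 0.1163)/(1 + 0.0757) − 1 = 3.7743%
Ex-post: (1 + 0.1163)/(1 + 0.0610) − 1 = 5.2121%
Difference (ex-post − ex-ante) = 1.4378% → 1.438%.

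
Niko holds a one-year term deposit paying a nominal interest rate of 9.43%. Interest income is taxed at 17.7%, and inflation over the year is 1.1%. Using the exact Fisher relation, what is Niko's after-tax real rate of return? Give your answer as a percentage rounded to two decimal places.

6.59%

After-tax nominal return = 9.43% × (1 − 0.177) = 7.76089%.
1 + r = 1.0776089 / 1.01100 = 1.065884
After-tax real rate = 1.065884 − 1 → 6.59%.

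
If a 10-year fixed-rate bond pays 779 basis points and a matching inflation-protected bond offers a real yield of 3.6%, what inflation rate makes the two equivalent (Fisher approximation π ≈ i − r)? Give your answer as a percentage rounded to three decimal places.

π ≈ i − r = 7.79% − 3.6% → 4.190%.

4.190%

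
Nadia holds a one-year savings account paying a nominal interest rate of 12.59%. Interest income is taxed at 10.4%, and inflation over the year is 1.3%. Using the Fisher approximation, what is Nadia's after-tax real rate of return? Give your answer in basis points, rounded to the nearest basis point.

After-tax nominal return = 12.59% × (1 − 0.104) = 11.28064%.
r ≈ 11.28064% − 1.3% → 998 basis points.

998 basis points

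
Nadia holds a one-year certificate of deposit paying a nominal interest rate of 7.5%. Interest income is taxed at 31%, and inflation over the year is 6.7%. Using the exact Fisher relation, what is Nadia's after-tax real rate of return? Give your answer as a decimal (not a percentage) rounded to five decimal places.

After-tax nominal return = 7.5% × (1 − 0.31) = 5.1750%.
1 + r = 1.05175 / 1.06700 = 0.985708
After-tax real rate = 0.985708 − 1 → -0.01429.

-0.01429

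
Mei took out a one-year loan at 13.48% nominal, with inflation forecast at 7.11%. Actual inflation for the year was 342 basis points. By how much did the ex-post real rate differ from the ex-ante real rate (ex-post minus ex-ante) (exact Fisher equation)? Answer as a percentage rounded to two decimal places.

3.78%

Ex-ante: (1 + 0.1348)/(1 + 0.0711) − 1 = 5.9472%
Ex-post: (1 + 0.1348)/(1 + 0.0342) − 1 = 9.7273%
Difference (ex-post − ex-ante) = 3.7802% → 3.78%.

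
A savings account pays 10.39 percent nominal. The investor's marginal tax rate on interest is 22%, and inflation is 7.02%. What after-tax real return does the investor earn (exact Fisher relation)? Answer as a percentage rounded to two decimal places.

After-tax nominal return = 10.39% × (1 − 0.22) = 8.1042%.
1 + r = 1.081042 / 1.07020 = 1.010131
After-tax real rate = 1.010131 − 1 → 1.01%.

1.01%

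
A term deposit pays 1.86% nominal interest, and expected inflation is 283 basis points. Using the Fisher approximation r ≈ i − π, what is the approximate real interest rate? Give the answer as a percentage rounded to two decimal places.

-0.97%

r ≈ i − π = 1.86% − 2.83% = -0.97%.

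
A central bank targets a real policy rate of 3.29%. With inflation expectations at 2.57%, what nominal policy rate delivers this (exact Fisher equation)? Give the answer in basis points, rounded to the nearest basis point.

594 basis points

(1 + i) = (1 + r)(1 + π) = 1.03290 × 1.02570 = 1.05944553
i = 1.05944553 − 1, so the required nominal rate is 594 basis points.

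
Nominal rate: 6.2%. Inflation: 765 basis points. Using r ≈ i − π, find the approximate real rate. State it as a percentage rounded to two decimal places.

r ≈ i − π = 6.2% − 7.65% = -1.45%.

-1.45%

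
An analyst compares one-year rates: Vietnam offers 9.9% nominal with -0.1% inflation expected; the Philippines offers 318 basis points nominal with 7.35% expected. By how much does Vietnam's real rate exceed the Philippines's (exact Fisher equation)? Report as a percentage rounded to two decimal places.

13.89%

Vietnam: (1 + 0.0990)/(1 − 0.0010) − 1 = 10.0100%
The Philippines: (1 + 0.0318)/(1 + 0.0735) − 1 = -3.8845%
Differential = 10.0100% − (-3.8845%) = 13.8945% → 13.89%.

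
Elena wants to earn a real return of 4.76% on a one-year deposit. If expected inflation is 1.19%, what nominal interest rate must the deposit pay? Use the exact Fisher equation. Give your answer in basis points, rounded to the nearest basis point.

(1 + i) = (1 + r)(1 + π) = 1.04760 × 1.01190 = 1.06006644
i = 1.06006644 − 1, so the required nominal rate is 601 basis points.

601 basis points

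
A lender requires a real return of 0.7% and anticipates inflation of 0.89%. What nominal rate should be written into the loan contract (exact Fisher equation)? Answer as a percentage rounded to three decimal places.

1.596%

(1 + i) = (1 + r)(1 + π) = 1.00700 × 1.00890 = 1.0159623
i = 1.0159623 − 1, so the required nominal rate is 1.596%.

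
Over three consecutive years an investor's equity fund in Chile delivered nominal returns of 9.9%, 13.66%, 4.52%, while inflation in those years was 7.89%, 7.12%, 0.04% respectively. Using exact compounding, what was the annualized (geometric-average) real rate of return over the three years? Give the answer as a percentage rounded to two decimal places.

4.13%

Nominal growth factor = 1.0990 × 1.1366 × 1.0452 = 1.30558378
Price-level growth factor = 1.0789 × 1.0712 × 1.0004 = 1.15617997
Real growth factor = 1.30558378 / 1.15617997 = 1.12922193
Annualized real rate = 1.12922193^(1/3) − 1 = 4.1341% → 4.13%.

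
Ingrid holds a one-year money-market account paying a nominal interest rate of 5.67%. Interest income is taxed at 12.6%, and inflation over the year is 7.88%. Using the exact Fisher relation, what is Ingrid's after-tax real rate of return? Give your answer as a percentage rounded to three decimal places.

-2.711%

After-tax nominal return = 5.67% × (1 − 0.126) = 4.95558%.
1 + r = 1.0495558 / 1.07880 = 0.972892
After-tax real rate = 0.972892 − 1 → -2.711%.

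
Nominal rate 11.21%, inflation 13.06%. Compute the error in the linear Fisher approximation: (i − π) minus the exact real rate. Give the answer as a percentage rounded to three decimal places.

-0.214%

Approximate: r ≈ 11.210% − 13.060% = -1.8500%
Exact: (1 + 0.1121)/(1 + 0.1306) − 1 = -1.6363%
Error = -1.8500% − (-1.6363%) = -0.2137% → -0.214%.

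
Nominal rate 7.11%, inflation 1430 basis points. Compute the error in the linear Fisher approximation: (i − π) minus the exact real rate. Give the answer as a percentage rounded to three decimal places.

Approximate: r ≈ 7.110% − 14.300% = -7.1900%
Exact: (1 + 0.0711)/(1 + 0.1430) − 1 = -6.29046%
Error = -7.1900% − (-6.29046%) = -0.89954% → -0.900%.

-0.900%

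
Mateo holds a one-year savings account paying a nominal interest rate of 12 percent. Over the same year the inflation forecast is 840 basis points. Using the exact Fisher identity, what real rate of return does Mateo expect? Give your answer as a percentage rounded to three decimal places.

By the Fisher identity, 1 + r = (1 + i)/(1 + π).
1 + r = 1.12000 / 1.08400 = 1.033210
r = 1.033210 − 1 = 3.3210%, i.e. 3.321%.

3.321%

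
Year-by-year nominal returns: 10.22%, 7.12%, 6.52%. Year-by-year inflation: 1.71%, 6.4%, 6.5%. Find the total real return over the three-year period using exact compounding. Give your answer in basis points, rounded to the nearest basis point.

912 basis points

Nominal growth factor = 1.1022 × 1.0712 × 1.0652 = 1.257657
Price-level growth factor = 1.0171 × 1.0640 × 1.0650 = 1.152537
Real growth factor = 1.257657 / 1.152537 = 1.091207
Total real return = 1.091207 − 1 → 912 basis points.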